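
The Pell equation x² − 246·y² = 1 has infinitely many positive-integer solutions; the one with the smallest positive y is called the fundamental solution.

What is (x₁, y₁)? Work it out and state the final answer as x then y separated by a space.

[15; 1,2,5,1,14,1,5,2,1,30] for √246; ℓ=10 ⇒ convergent index 9
step 0: (15, 1)  from 15·(1,0) + (0,1)
…
step 3: (251, 16)  from 5·(47,3) + (16,1)
…
step 8: (60777, 3875)  from 2·(28028,1787) + (4721,301)
step 9: (88805, 5662)  from 1·(60777,3875) + (28028,1787)
(x₁, y₁) = (88805, 5662);  88805² − 246·5662² = 1 ✓

88805 5662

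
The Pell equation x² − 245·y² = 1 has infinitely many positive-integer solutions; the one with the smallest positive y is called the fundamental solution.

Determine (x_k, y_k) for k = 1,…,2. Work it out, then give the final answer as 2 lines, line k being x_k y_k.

[15; 1,1,1,7,6,7,1,1,1,30] for √245; ℓ=10 ⇒ convergent index 9
i=0: a=15 ⇒ p=15, q=1
i=1: a=1 ⇒ p=16, q=1
…
i=3: a=1 ⇒ p=47, q=3
i=4: a=7 ⇒ p=360, q=23
…
i=8: a=1 ⇒ p=33825, q=2161
i=9: a=1 ⇒ p=51841, q=3312
fundamental: x₁=51841, y₁=3312  (since 2687489281 − 245·10969344 = 1)
(x_2, y_2) = (51841·51841 + 245·3312·3312, 51841·3312 + 3312·51841) = (5374978561, 343394784)

51841 3312
5374978561 343394784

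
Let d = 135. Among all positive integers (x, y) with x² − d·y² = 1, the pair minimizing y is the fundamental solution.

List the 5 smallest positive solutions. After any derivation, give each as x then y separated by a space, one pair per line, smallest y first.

244 21
119071 10248
58106404 5001003
28355806081 2440479216
13837575261124 1190948856405

[11; 1,1,1,1,1,1,1,22] for √135; ℓ=8 ⇒ convergent index 7
i=0: a=11 ⇒ p=11, q=1
…
i=3: a=1 ⇒ p=35, q=3
…
i=5: a=1 ⇒ p=93, q=8
i=6: a=1 ⇒ p=151, q=13
i=7: a=1 ⇒ p=244, q=21
fundamental: x₁=244, y₁=21  (since 59536 − 135·441 = 1)
k=2:  x_2 = 244·244+135·21·21 = 119071,  y_2 = 244·21+21·244 = 10248
k=3:  x_3 = 244·119071+135·21·10248 = 58106404,  y_3 = 244·10248+21·119071 = 5001003
k=4:  x_4 = 244·58106404+135·21·5001003 = 28355806081,  y_4 = 244·5001003+21·58106404 = 2440479216
k=5:  x_5 = 244·28355806081+135·21·2440479216 = 13837575261124,  y_5 = 244·2440479216+21·28355806081 = 1190948856405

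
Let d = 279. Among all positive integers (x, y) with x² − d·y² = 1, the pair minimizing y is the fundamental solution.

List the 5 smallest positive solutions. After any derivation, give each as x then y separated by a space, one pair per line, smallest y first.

√279 = [16; 1,2,2,1,2,2,1,32, …], period ℓ=8 (even) → k=7
step 0: (16, 1)  from 16·(1,0) + (0,1)
step 1: (17, 1)  from 1·(16,1) + (1,0)
…
step 4: (167, 10)  from 1·(117,7) + (50,3)
step 5: (451, 27)  from 2·(167,10) + (117,7)
step 6: (1069, 64)  from 2·(451,27) + (167,10)
step 7: (1520, 91)  from 1·(1069,64) + (451,27)
→ (1520, 91).  Check: 1520²=2310400, 279·91²=2310399, difference 1.
(1520+91√279)^2 = 4620799 + 276640√279
(1520+91√279)^3 = 14047227440 + 840985509√279
(1520+91√279)^4 = 42703566796801 + 2556595670720√279
(1520+91√279)^5 = 129818829015047600 + 7772049998003291√279

1520 91
4620799 276640
14047227440 840985509
42703566796801 2556595670720
129818829015047600 7772049998003291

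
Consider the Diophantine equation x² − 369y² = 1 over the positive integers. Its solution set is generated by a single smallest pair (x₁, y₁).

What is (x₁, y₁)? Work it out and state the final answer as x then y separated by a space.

√369 → a₀=19, period (4,1,3,2,7,4,7,2,3,1,4,38); ℓ=12 even so k=11
k=0  a_k=19  p_k/q_k = 19/1
k=1  a_k=4  p_k/q_k = 77/4
k=2  a_k=1  p_k/q_k = 96/5
…
k=7  a_k=7  p_k/q_k = 184045/9581
k=8  a_k=2  p_k/q_k = 393504/20485
k=9  a_k=3  p_k/q_k = 1364557/71036
k=10  a_k=1  p_k/q_k = 1758061/91521
k=11  a_k=4  p_k/q_k = 8396801/437120
(x₁, y₁) = (8396801, 437120);  8396801² − 369·437120² = 1 ✓

8396801 437120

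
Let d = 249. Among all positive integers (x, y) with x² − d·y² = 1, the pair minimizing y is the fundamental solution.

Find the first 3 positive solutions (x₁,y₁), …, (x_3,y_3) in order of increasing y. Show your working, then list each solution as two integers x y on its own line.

8553815 542076
146335502108449 9273635639880
2503453625935556812055 158649927281879742324

[15; 1,3,1,1,5,…,3,1,30] for √249; ℓ=16 ⇒ convergent index 15
k=0  a_k=15  p_k/q_k = 15/1
…
k=4  a_k=1  p_k/q_k = 142/9
k=5  a_k=5  p_k/q_k = 789/50
k=6  a_k=1  p_k/q_k = 931/59
k=7  a_k=3  p_k/q_k = 3582/227
…
k=10  a_k=1  p_k/q_k = 150586/9543
…
k=14  a_k=3  p_k/q_k = 6669699/422675
k=15  a_k=1  p_k/q_k = 8553815/542076
→ (8553815, 542076).  Check: 8553815²=73167751054225, 249·542076²=73167751054224, difference 1.
n=2: (8553815,542076)∘(8553815,542076) = (8553815·8553815+249·542076·542076, 8553815·542076+542076·8553815) = (146335502108449,9273635639880)
n=3: (146335502108449,9273635639880)∘(8553815,542076) = (8553815·146335502108449+249·542076·9273635639880, 8553815·9273635639880+542076·146335502108449) = (2503453625935556812055,158649927281879742324)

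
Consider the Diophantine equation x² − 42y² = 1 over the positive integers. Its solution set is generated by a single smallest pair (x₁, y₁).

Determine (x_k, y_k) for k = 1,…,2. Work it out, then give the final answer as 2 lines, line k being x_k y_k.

13 2
337 52

[6; 2,12] for √42; ℓ=2 ⇒ convergent index 1
k=0  a_k=6  p_k/q_k = 6/1
k=1  a_k=2  p_k/q_k = 13/2
→ (13, 2).  Check: 13²=169, 42·2²=168, difference 1.
k=2:  x_2 = 13·13+42·2·2 = 337,  y_2 = 13·2+2·13 = 52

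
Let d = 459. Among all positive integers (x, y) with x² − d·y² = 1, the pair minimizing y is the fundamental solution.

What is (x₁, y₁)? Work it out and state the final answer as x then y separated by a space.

√459 → a₀=21, period (2,2,1,4,21,4,1,2,2,42); ℓ=10 even so k=9
step 0: (21, 1)  from 21·(1,0) + (0,1)
step 1: (43, 2)  from 2·(21,1) + (1,0)
…
step 3: (150, 7)  from 1·(107,5) + (43,2)
…
step 5: (14997, 700)  from 21·(707,33) + (150,7)
…
step 7: (75692, 3533)  from 1·(60695,2833) + (14997,700)
step 8: (212079, 9899)  from 2·(75692,3533) + (60695,2833)
step 9: (499850, 23331)  from 2·(212079,9899) + (75692,3533)
→ (499850, 23331).  Check: 499850²=249850022500, 459·23331²=249850022499, difference 1.

499850 23331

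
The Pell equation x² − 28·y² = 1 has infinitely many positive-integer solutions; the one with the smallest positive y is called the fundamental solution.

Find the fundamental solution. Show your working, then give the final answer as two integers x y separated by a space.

√28 → a₀=5, period (3,2,3,10); ℓ=4 even so k=3
i=0: a=5 ⇒ p=5, q=1
i=1: a=3 ⇒ p=16, q=3
i=2: a=2 ⇒ p=37, q=7
i=3: a=3 ⇒ p=127, q=24
(x₁, y₁) = (127, 24);  127² − 28·24² = 1 ✓

127 24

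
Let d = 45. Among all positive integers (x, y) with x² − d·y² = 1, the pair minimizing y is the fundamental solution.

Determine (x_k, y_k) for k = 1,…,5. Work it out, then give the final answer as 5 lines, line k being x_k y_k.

161 24
51841 7728
16692641 2488392
5374978561 801254496
1730726404001 258001459320

√45 = [6; 1,2,2,2,1,12, …], period ℓ=6 (even) → k=5
a_0=6:  p_0=6·1+0=6,  q_0=6·0+1=1
…
a_4=2:  p_4=2·47+20=114,  q_4=2·7+3=17
a_5=1:  p_5=1·114+47=161,  q_5=1·17+7=24
(x₁, y₁) = (161, 24);  161² − 45·24² = 1 ✓
(161+24√45)^2 = 51841 + 7728√45
(161+24√45)^3 = 16692641 + 2488392√45
(161+24√45)^4 = 5374978561 + 801254496√45
(161+24√45)^5 = 1730726404001 + 258001459320√45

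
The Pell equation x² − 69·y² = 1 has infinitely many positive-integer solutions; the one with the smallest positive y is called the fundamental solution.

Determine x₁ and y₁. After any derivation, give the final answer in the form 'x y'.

7775 936

[8; 3,3,1,4,1,3,3,16] for √69; ℓ=8 ⇒ convergent index 7
i=0: a=8 ⇒ p=8, q=1
i=1: a=3 ⇒ p=25, q=3
…
i=3: a=1 ⇒ p=108, q=13
i=4: a=4 ⇒ p=515, q=62
i=5: a=1 ⇒ p=623, q=75
i=6: a=3 ⇒ p=2384, q=287
i=7: a=3 ⇒ p=7775, q=936
fundamental: x₁=7775, y₁=936  (since 60450625 − 69·876096 = 1)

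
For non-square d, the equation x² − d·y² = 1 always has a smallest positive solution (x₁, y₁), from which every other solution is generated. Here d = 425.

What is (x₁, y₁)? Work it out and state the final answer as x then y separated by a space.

143649 6968

[20; 1,1,1,1,1,1,40] for √425; ℓ=7 ⇒ convergent index 13
i=0: a=20 ⇒ p=20, q=1
i=1: a=1 ⇒ p=21, q=1
i=2: a=1 ⇒ p=41, q=2
i=3: a=1 ⇒ p=62, q=3
i=4: a=1 ⇒ p=103, q=5
i=5: a=1 ⇒ p=165, q=8
i=6: a=1 ⇒ p=268, q=13
i=7: a=40 ⇒ p=10885, q=528
…
i=9: a=1 ⇒ p=22038, q=1069
i=10: a=1 ⇒ p=33191, q=1610
…
i=12: a=1 ⇒ p=88420, q=4289
i=13: a=1 ⇒ p=143649, q=6968
→ (143649, 6968).  Check: 143649²=20635035201, 425·6968²=20635035200, difference 1.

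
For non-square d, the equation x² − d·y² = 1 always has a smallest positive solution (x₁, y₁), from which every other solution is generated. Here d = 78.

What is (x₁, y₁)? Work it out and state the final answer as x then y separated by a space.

√78 → a₀=8, period (1,4,1,16); ℓ=4 even so k=3
step 0: (8, 1)  from 8·(1,0) + (0,1)
…
step 2: (44, 5)  from 4·(9,1) + (8,1)
step 3: (53, 6)  from 1·(44,5) + (9,1)
(x₁, y₁) = (53, 6);  53² − 78·6² = 1 ✓

53 6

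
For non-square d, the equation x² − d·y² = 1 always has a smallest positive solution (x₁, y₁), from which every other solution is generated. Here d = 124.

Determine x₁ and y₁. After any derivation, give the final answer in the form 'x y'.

4620799 414960

√124 = [11; 7,2,1,1,1,…,2,7,22, …], period ℓ=16 (even) → k=15
i=0: a=11 ⇒ p=11, q=1
…
i=3: a=1 ⇒ p=245, q=22
…
i=7: a=1 ⇒ p=3040, q=273
i=8: a=4 ⇒ p=14543, q=1306
…
i=10: a=3 ⇒ p=67292, q=6043
…
i=13: a=1 ⇒ p=237042, q=21287
i=14: a=2 ⇒ p=626251, q=56239
i=15: a=7 ⇒ p=4620799, q=414960
→ (4620799, 414960).  Check: 4620799²=21351783398401, 124·414960²=21351783398400, difference 1.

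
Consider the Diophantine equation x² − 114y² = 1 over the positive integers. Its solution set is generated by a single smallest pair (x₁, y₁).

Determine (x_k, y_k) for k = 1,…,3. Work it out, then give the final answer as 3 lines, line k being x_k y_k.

1025 96
2101249 196800
4307559425 403439904

[10; 1,2,10,2,1,20] for √114; ℓ=6 ⇒ convergent index 5
k=0  a_k=10  p_k/q_k = 10/1
k=1  a_k=1  p_k/q_k = 11/1
k=2  a_k=2  p_k/q_k = 32/3
k=3  a_k=10  p_k/q_k = 331/31
k=4  a_k=2  p_k/q_k = 694/65
k=5  a_k=1  p_k/q_k = 1025/96
→ (1025, 96).  Check: 1025²=1050625, 114·96²=1050624, difference 1.
n=2: (1025,96)∘(1025,96) = (1025·1025+114·96·96, 1025·96+96·1025) = (2101249,196800)
n=3: (2101249,196800)∘(1025,96) = (1025·2101249+114·96·196800, 1025·196800+96·2101249) = (4307559425,403439904)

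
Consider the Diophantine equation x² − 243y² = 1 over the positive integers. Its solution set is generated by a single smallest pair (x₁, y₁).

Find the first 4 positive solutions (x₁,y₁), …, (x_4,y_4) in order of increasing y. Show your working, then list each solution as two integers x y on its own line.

70226 4505
9863382151 632736260
1385331749802026 88869073185015
194572614913330773601 12481839066348990520

√243 → a₀=15, period (1,1,2,3,15,3,2,1,1,30); ℓ=10 even so k=9
step 0: (15, 1)  from 15·(1,0) + (0,1)
step 1: (16, 1)  from 1·(15,1) + (1,0)
…
step 3: (78, 5)  from 2·(31,2) + (16,1)
step 4: (265, 17)  from 3·(78,5) + (31,2)
step 5: (4053, 260)  from 15·(265,17) + (78,5)
step 6: (12424, 797)  from 3·(4053,260) + (265,17)
…
step 8: (41325, 2651)  from 1·(28901,1854) + (12424,797)
step 9: (70226, 4505)  from 1·(41325,2651) + (28901,1854)
(x₁, y₁) = (70226, 4505);  70226² − 243·4505² = 1 ✓
(70226+4505√243)^2 = 9863382151 + 632736260√243
(70226+4505√243)^3 = 1385331749802026 + 88869073185015√243
(70226+4505√243)^4 = 194572614913330773601 + 12481839066348990520√243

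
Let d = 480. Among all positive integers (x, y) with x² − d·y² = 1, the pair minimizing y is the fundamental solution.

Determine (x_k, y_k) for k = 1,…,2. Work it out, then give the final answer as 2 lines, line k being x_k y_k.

d=480: √d = [21; 1,9,1,42] (ℓ=4, even), read p_3/q_3
step 0: (21, 1)  from 21·(1,0) + (0,1)
step 1: (22, 1)  from 1·(21,1) + (1,0)
step 2: (219, 10)  from 9·(22,1) + (21,1)
step 3: (241, 11)  from 1·(219,10) + (22,1)
→ (241, 11).  Check: 241²=58081, 480·11²=58080, difference 1.
(x_2, y_2) = (241·241 + 480·11·11, 241·11 + 11·241) = (116161, 5302)

241 11
116161 5302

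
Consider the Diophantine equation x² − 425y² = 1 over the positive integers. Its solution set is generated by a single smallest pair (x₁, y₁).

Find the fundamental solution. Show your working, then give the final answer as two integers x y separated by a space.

√425 → a₀=20, period (1,1,1,1,1,1,40); ℓ=7 odd so k=13
k=0  a_k=20  p_k/q_k = 20/1
…
k=2  a_k=1  p_k/q_k = 41/2
k=3  a_k=1  p_k/q_k = 62/3
k=4  a_k=1  p_k/q_k = 103/5
k=5  a_k=1  p_k/q_k = 165/8
k=6  a_k=1  p_k/q_k = 268/13
k=7  a_k=40  p_k/q_k = 10885/528
k=8  a_k=1  p_k/q_k = 11153/541
k=9  a_k=1  p_k/q_k = 22038/1069
k=10  a_k=1  p_k/q_k = 33191/1610
k=11  a_k=1  p_k/q_k = 55229/2679
k=12  a_k=1  p_k/q_k = 88420/4289
k=13  a_k=1  p_k/q_k = 143649/6968
fundamental: x₁=143649, y₁=6968  (since 20635035201 − 425·48553024 = 1)

143649 6968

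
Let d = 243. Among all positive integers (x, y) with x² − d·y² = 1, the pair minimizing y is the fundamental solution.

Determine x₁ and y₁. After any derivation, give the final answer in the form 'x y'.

70226 4505

√243 → a₀=15, period (1,1,2,3,15,3,2,1,1,30); ℓ=10 even so k=9
i=0: a=15 ⇒ p=15, q=1
…
i=2: a=1 ⇒ p=31, q=2
i=3: a=2 ⇒ p=78, q=5
i=4: a=3 ⇒ p=265, q=17
…
i=6: a=3 ⇒ p=12424, q=797
i=7: a=2 ⇒ p=28901, q=1854
i=8: a=1 ⇒ p=41325, q=2651
i=9: a=1 ⇒ p=70226, q=4505
fundamental: x₁=70226, y₁=4505  (since 4931691076 − 243·20295025 = 1)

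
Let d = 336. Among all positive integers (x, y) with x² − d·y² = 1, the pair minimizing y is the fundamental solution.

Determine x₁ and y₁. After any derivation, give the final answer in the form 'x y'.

55 3

√336 = [18; 3,36, …], period ℓ=2 (even) → k=1
step 0: (18, 1)  from 18·(1,0) + (0,1)
step 1: (55, 3)  from 3·(18,1) + (1,0)
fundamental: x₁=55, y₁=3  (since 3025 − 336·9 = 1)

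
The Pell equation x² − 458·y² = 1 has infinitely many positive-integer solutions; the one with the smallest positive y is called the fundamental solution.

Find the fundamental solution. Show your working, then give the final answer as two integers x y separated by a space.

22899 1070

√458 = [21; 2,2,42, …], period ℓ=3 (odd) → k=5
a_0=21:  p_0=21·1+0=21,  q_0=21·0+1=1
a_1=2:  p_1=2·21+1=43,  q_1=2·1+0=2
…
a_4=2:  p_4=2·4537+107=9181,  q_4=2·212+5=429
a_5=2:  p_5=2·9181+4537=22899,  q_5=2·429+212=1070
fundamental: x₁=22899, y₁=1070  (since 524364201 − 458·1144900 = 1)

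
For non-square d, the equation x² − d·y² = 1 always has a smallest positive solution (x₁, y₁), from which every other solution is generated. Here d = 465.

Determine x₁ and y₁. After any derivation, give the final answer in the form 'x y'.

[21; 1,1,3,2,2,2,3,1,1,42] for √465; ℓ=10 ⇒ convergent index 9
k=0  a_k=21  p_k/q_k = 21/1
…
k=2  a_k=1  p_k/q_k = 43/2
…
k=5  a_k=2  p_k/q_k = 841/39
…
k=7  a_k=3  p_k/q_k = 6922/321
k=8  a_k=1  p_k/q_k = 8949/415
k=9  a_k=1  p_k/q_k = 15871/736
→ (15871, 736).  Check: 15871²=251888641, 465·736²=251888640, difference 1.

15871 736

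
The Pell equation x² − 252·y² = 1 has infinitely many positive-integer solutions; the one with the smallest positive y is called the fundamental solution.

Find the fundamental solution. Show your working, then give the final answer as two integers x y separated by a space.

127 8

√252 = [15; 1,6,1,30, …], period ℓ=4 (even) → k=3
a_0=15:  p_0=15·1+0=15,  q_0=15·0+1=1
a_1=1:  p_1=1·15+1=16,  q_1=1·1+0=1
a_2=6:  p_2=6·16+15=111,  q_2=6·1+1=7
a_3=1:  p_3=1·111+16=127,  q_3=1·7+1=8
(x₁, y₁) = (127, 8);  127² − 252·8² = 1 ✓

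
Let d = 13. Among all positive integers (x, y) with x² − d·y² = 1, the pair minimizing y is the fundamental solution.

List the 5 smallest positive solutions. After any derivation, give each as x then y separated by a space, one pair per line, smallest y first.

√13 = [3; 1,1,1,1,6, …], period ℓ=5 (odd) → k=9
a_0=3:  p_0=3·1+0=3,  q_0=3·0+1=1
a_1=1:  p_1=1·3+1=4,  q_1=1·1+0=1
…
a_4=1:  p_4=1·11+7=18,  q_4=1·3+2=5
…
a_8=1:  p_8=1·256+137=393,  q_8=1·71+38=109
a_9=1:  p_9=1·393+256=649,  q_9=1·109+71=180
fundamental: x₁=649, y₁=180  (since 421201 − 13·32400 = 1)
(649+180√13)^2 = 842401 + 233640√13
(649+180√13)^3 = 1093435849 + 303264540√13
(649+180√13)^4 = 1419278889601 + 393637139280√13
(649+180√13)^5 = 1842222905266249 + 510940703520900√13

649 180
842401 233640
1093435849 303264540
1419278889601 393637139280
1842222905266249 510940703520900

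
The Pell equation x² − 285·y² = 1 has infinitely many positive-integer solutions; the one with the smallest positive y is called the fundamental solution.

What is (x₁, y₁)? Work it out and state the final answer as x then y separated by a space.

2431 144

√285 = [16; 1,7,2,7,1,32, …], period ℓ=6 (even) → k=5
a_0=16:  p_0=16·1+0=16,  q_0=16·0+1=1
…
a_2=7:  p_2=7·17+16=135,  q_2=7·1+1=8
…
a_4=7:  p_4=7·287+135=2144,  q_4=7·17+8=127
a_5=1:  p_5=1·2144+287=2431,  q_5=1·127+17=144
fundamental: x₁=2431, y₁=144  (since 5909761 − 285·20736 = 1)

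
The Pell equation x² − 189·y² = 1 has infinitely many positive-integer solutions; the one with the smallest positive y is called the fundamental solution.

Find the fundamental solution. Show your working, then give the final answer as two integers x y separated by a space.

[13; 1,2,1,26] for √189; ℓ=4 ⇒ convergent index 3
step 0: (13, 1)  from 13·(1,0) + (0,1)
step 1: (14, 1)  from 1·(13,1) + (1,0)
step 2: (41, 3)  from 2·(14,1) + (13,1)
step 3: (55, 4)  from 1·(41,3) + (14,1)
(x₁, y₁) = (55, 4);  55² − 189·4² = 1 ✓

55 4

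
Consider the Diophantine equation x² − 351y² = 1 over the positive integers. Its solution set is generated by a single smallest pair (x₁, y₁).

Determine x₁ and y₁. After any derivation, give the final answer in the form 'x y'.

62425 3332

√351 → a₀=18, period (1,2,1,3,2,2,2,3,1,2,1,36); ℓ=12 even so k=11
a_0=18:  p_0=18·1+0=18,  q_0=18·0+1=1
a_1=1:  p_1=1·18+1=19,  q_1=1·1+0=1
…
a_3=1:  p_3=1·56+19=75,  q_3=1·3+1=4
…
a_5=2:  p_5=2·281+75=637,  q_5=2·15+4=34
a_6=2:  p_6=2·637+281=1555,  q_6=2·34+15=83
a_7=2:  p_7=2·1555+637=3747,  q_7=2·83+34=200
a_8=3:  p_8=3·3747+1555=12796,  q_8=3·200+83=683
a_9=1:  p_9=1·12796+3747=16543,  q_9=1·683+200=883
a_10=2:  p_10=2·16543+12796=45882,  q_10=2·883+683=2449
a_11=1:  p_11=1·45882+16543=62425,  q_11=1·2449+883=3332
→ (62425, 3332).  Check: 62425²=3896880625, 351·3332²=3896880624, difference 1.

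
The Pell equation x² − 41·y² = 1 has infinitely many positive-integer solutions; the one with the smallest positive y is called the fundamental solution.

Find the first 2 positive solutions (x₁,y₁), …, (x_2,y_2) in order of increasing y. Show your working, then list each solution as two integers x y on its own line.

2049 320
8396801 1311360

[6; 2,2,12] for √41; ℓ=3 ⇒ convergent index 5
k=0  a_k=6  p_k/q_k = 6/1
k=1  a_k=2  p_k/q_k = 13/2
…
k=4  a_k=2  p_k/q_k = 826/129
k=5  a_k=2  p_k/q_k = 2049/320
(x₁, y₁) = (2049, 320);  2049² − 41·320² = 1 ✓
n=2: (2049,320)∘(2049,320) = (2049·2049+41·320·320, 2049·320+320·2049) = (8396801,1311360)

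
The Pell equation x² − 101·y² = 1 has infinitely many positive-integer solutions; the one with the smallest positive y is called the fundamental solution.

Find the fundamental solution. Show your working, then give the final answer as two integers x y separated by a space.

201 20

√101 = [10; 20, …], period ℓ=1 (odd) → k=1
a_0=10:  p_0=10·1+0=10,  q_0=10·0+1=1
a_1=20:  p_1=20·10+1=201,  q_1=20·1+0=20
(x₁, y₁) = (201, 20);  201² − 101·20² = 1 ✓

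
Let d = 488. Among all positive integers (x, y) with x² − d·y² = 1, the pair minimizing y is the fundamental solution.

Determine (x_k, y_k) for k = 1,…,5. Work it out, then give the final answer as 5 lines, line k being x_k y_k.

√488 → a₀=22, period (11,44); ℓ=2 even so k=1
k=0  a_k=22  p_k/q_k = 22/1
k=1  a_k=11  p_k/q_k = 243/11
fundamental: x₁=243, y₁=11  (since 59049 − 488·121 = 1)
k=2:  x_2 = 243·243+488·11·11 = 118097,  y_2 = 243·11+11·243 = 5346
k=3:  x_3 = 243·118097+488·11·5346 = 57394899,  y_3 = 243·5346+11·118097 = 2598145
k=4:  x_4 = 243·57394899+488·11·2598145 = 27893802817,  y_4 = 243·2598145+11·57394899 = 1262693124
k=5:  x_5 = 243·27893802817+488·11·1262693124 = 13556330774163,  y_5 = 243·1262693124+11·27893802817 = 613666260119

243 11
118097 5346
57394899 2598145
27893802817 1262693124
13556330774163 613666260119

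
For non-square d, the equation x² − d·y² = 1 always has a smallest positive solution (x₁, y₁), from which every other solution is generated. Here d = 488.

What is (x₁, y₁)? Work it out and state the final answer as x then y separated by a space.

√488 → a₀=22, period (11,44); ℓ=2 even so k=1
k=0  a_k=22  p_k/q_k = 22/1
k=1  a_k=11  p_k/q_k = 243/11
(x₁, y₁) = (243, 11);  243² − 488·11² = 1 ✓

243 11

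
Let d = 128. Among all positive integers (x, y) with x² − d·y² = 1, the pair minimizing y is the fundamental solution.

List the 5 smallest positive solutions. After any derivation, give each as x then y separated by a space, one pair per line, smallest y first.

577 51
665857 58854
768398401 67917465
886731088897 78376695756
1023286908188737 90446638984959

√128 → a₀=11, period (3,5,3,22); ℓ=4 even so k=3
i=0: a=11 ⇒ p=11, q=1
…
i=2: a=5 ⇒ p=181, q=16
i=3: a=3 ⇒ p=577, q=51
(x₁, y₁) = (577, 51);  577² − 128·51² = 1 ✓
n=2: (577,51)∘(577,51) = (577·577+128·51·51, 577·51+51·577) = (665857,58854)
n=3: (665857,58854)∘(577,51) = (577·665857+128·51·58854, 577·58854+51·665857) = (768398401,67917465)
n=4: (768398401,67917465)∘(577,51) = (577·768398401+128·51·67917465, 577·67917465+51·768398401) = (886731088897,78376695756)
n=5: (886731088897,78376695756)∘(577,51) = (577·886731088897+128·51·78376695756, 577·78376695756+51·886731088897) = (1023286908188737,90446638984959)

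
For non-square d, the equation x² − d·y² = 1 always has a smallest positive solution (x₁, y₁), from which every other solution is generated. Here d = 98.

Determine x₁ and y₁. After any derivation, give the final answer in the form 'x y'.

d=98: √d = [9; 1,8,1,18] (ℓ=4, even), read p_3/q_3
k=0  a_k=9  p_k/q_k = 9/1
…
k=2  a_k=8  p_k/q_k = 89/9
k=3  a_k=1  p_k/q_k = 99/10
→ (99, 10).  Check: 99²=9801, 98·10²=9800, difference 1.

99 10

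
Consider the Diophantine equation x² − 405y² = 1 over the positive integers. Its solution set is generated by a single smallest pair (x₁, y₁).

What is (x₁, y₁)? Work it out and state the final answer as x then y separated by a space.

161 8

d=405: √d = [20; 8,40] (ℓ=2, even), read p_1/q_1
step 0: (20, 1)  from 20·(1,0) + (0,1)
step 1: (161, 8)  from 8·(20,1) + (1,0)
(x₁, y₁) = (161, 8);  161² − 405·8² = 1 ✓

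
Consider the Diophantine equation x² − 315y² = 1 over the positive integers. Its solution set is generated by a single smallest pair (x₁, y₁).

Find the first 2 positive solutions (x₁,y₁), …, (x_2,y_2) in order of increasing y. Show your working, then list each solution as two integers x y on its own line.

71 4
10081 568

√315 = [17; 1,2,1,34, …], period ℓ=4 (even) → k=3
a_0=17:  p_0=17·1+0=17,  q_0=17·0+1=1
…
a_2=2:  p_2=2·18+17=53,  q_2=2·1+1=3
a_3=1:  p_3=1·53+18=71,  q_3=1·3+1=4
(x₁, y₁) = (71, 4);  71² − 315·4² = 1 ✓
(71+4√315)^2 = 10081 + 568√315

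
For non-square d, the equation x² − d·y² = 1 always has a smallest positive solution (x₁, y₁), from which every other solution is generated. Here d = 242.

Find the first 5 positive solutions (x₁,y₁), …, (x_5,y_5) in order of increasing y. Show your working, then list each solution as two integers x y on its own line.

19601 1260
768398401 49394520
30122754096401 1936363971780
1180872205318713601 75909340372325040
46292552162781456490001 2975797959339522246300

[15; 1,1,3,1,14,1,3,1,1,30] for √242; ℓ=10 ⇒ convergent index 9
i=0: a=15 ⇒ p=15, q=1
i=1: a=1 ⇒ p=16, q=1
i=2: a=1 ⇒ p=31, q=2
…
i=7: a=3 ⇒ p=8696, q=559
i=8: a=1 ⇒ p=10905, q=701
i=9: a=1 ⇒ p=19601, q=1260
(x₁, y₁) = (19601, 1260);  19601² − 242·1260² = 1 ✓
(19601+1260√242)^2 = 768398401 + 49394520√242
(19601+1260√242)^3 = 30122754096401 + 1936363971780√242
(19601+1260√242)^4 = 1180872205318713601 + 75909340372325040√242
(19601+1260√242)^5 = 46292552162781456490001 + 2975797959339522246300√242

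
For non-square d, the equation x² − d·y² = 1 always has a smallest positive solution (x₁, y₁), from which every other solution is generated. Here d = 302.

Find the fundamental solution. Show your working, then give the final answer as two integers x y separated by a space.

√302 → a₀=17, period (2,1,1,1,4,…,1,2,34); ℓ=16 even so k=15
i=0: a=17 ⇒ p=17, q=1
…
i=7: a=1 ⇒ p=2068, q=119
…
i=14: a=1 ⇒ p=1617193, q=93059
i=15: a=2 ⇒ p=4276623, q=246092
(x₁, y₁) = (4276623, 246092);  4276623² − 302·246092² = 1 ✓

4276623 246092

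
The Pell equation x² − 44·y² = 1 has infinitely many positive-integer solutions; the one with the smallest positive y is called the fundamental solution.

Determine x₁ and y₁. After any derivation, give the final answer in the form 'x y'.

d=44: √d = [6; 1,1,1,2,1,1,1,12] (ℓ=8, even), read p_7/q_7
k=0  a_k=6  p_k/q_k = 6/1
…
k=3  a_k=1  p_k/q_k = 20/3
…
k=6  a_k=1  p_k/q_k = 126/19
k=7  a_k=1  p_k/q_k = 199/30
(x₁, y₁) = (199, 30);  199² − 44·30² = 1 ✓

199 30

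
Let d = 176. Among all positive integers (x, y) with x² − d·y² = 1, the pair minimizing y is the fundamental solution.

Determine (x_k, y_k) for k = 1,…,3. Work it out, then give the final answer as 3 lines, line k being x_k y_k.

199 15
79201 5970
31521799 2376045

d=176: √d = [13; 3,1,3,26] (ℓ=4, even), read p_3/q_3
a_0=13:  p_0=13·1+0=13,  q_0=13·0+1=1
a_1=3:  p_1=3·13+1=40,  q_1=3·1+0=3
a_2=1:  p_2=1·40+13=53,  q_2=1·3+1=4
a_3=3:  p_3=3·53+40=199,  q_3=3·4+3=15
(x₁, y₁) = (199, 15);  199² − 176·15² = 1 ✓
(199+15√176)^2 = 79201 + 5970√176
(199+15√176)^3 = 31521799 + 2376045√176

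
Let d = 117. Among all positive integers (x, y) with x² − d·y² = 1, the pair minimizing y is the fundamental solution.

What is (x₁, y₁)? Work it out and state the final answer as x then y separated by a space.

√117 = [10; 1,4,2,4,1,20, …], period ℓ=6 (even) → k=5
step 0: (10, 1)  from 10·(1,0) + (0,1)
…
step 3: (119, 11)  from 2·(54,5) + (11,1)
step 4: (530, 49)  from 4·(119,11) + (54,5)
step 5: (649, 60)  from 1·(530,49) + (119,11)
→ (649, 60).  Check: 649²=421201, 117·60²=421200, difference 1.

649 60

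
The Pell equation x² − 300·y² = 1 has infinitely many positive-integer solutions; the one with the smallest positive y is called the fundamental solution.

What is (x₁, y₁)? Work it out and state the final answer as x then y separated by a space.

d=300: √d = [17; 3,8,3,34] (ℓ=4, even), read p_3/q_3
i=0: a=17 ⇒ p=17, q=1
i=1: a=3 ⇒ p=52, q=3
i=2: a=8 ⇒ p=433, q=25
i=3: a=3 ⇒ p=1351, q=78
fundamental: x₁=1351, y₁=78  (since 1825201 − 300·6084 = 1)

1351 78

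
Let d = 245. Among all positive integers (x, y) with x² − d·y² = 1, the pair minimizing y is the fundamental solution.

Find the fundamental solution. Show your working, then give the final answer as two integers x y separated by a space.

51841 3312

d=245: √d = [15; 1,1,1,7,6,7,1,1,1,30] (ℓ=10, even), read p_9/q_9
i=0: a=15 ⇒ p=15, q=1
i=1: a=1 ⇒ p=16, q=1
…
i=3: a=1 ⇒ p=47, q=3
…
i=5: a=6 ⇒ p=2207, q=141
i=6: a=7 ⇒ p=15809, q=1010
i=7: a=1 ⇒ p=18016, q=1151
i=8: a=1 ⇒ p=33825, q=2161
i=9: a=1 ⇒ p=51841, q=3312
(x₁, y₁) = (51841, 3312);  51841² − 245·3312² = 1 ✓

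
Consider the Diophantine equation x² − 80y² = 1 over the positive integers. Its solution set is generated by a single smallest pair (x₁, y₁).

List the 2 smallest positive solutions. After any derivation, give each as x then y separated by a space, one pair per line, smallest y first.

√80 = [8; 1,16, …], period ℓ=2 (even) → k=1
a_0=8:  p_0=8·1+0=8,  q_0=8·0+1=1
a_1=1:  p_1=1·8+1=9,  q_1=1·1+0=1
→ (9, 1).  Check: 9²=81, 80·1²=80, difference 1.
(9+1√80)^2 = 161 + 18√80

9 1
161 18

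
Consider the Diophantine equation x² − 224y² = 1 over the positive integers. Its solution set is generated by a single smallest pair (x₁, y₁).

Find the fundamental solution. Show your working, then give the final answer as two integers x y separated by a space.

√224 = [14; 1,28, …], period ℓ=2 (even) → k=1
i=0: a=14 ⇒ p=14, q=1
i=1: a=1 ⇒ p=15, q=1
(x₁, y₁) = (15, 1);  15² − 224·1² = 1 ✓

15 1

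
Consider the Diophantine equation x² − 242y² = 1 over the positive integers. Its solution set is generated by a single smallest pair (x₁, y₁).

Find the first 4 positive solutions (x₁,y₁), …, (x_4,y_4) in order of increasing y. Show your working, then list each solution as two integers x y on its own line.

19601 1260
768398401 49394520
30122754096401 1936363971780
1180872205318713601 75909340372325040

d=242: √d = [15; 1,1,3,1,14,1,3,1,1,30] (ℓ=10, even), read p_9/q_9
i=0: a=15 ⇒ p=15, q=1
…
i=2: a=1 ⇒ p=31, q=2
i=3: a=3 ⇒ p=109, q=7
i=4: a=1 ⇒ p=140, q=9
…
i=7: a=3 ⇒ p=8696, q=559
i=8: a=1 ⇒ p=10905, q=701
i=9: a=1 ⇒ p=19601, q=1260
→ (19601, 1260).  Check: 19601²=384199201, 242·1260²=384199200, difference 1.
k=2:  x_2 = 19601·19601+242·1260·1260 = 768398401,  y_2 = 19601·1260+1260·19601 = 49394520
k=3:  x_3 = 19601·768398401+242·1260·49394520 = 30122754096401,  y_3 = 19601·49394520+1260·768398401 = 1936363971780
k=4:  x_4 = 19601·30122754096401+242·1260·1936363971780 = 1180872205318713601,  y_4 = 19601·1936363971780+1260·30122754096401 = 75909340372325040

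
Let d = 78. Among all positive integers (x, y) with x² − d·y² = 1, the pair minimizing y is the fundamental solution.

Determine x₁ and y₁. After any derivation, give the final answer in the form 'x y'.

53 6

[8; 1,4,1,16] for √78; ℓ=4 ⇒ convergent index 3
a_0=8:  p_0=8·1+0=8,  q_0=8·0+1=1
…
a_2=4:  p_2=4·9+8=44,  q_2=4·1+1=5
a_3=1:  p_3=1·44+9=53,  q_3=1·5+1=6
(x₁, y₁) = (53, 6);  53² − 78·6² = 1 ✓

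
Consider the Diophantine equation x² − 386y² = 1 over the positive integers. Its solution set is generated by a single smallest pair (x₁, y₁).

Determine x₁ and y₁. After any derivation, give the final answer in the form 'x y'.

√386 = [19; 1,1,1,4,1,18,1,4,1,1,1,38, …], period ℓ=12 (even) → k=11
i=0: a=19 ⇒ p=19, q=1
…
i=2: a=1 ⇒ p=39, q=2
i=3: a=1 ⇒ p=59, q=3
i=4: a=4 ⇒ p=275, q=14
…
i=6: a=18 ⇒ p=6287, q=320
i=7: a=1 ⇒ p=6621, q=337
i=8: a=4 ⇒ p=32771, q=1668
…
i=10: a=1 ⇒ p=72163, q=3673
i=11: a=1 ⇒ p=111555, q=5678
→ (111555, 5678).  Check: 111555²=12444518025, 386·5678²=12444518024, difference 1.

111555 5678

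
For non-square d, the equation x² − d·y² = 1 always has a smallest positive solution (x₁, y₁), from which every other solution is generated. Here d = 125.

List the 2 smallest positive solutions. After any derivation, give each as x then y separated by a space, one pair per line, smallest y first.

[11; 5,1,1,5,22] for √125; ℓ=5 ⇒ convergent index 9
step 0: (11, 1)  from 11·(1,0) + (0,1)
…
step 4: (682, 61)  from 5·(123,11) + (67,6)
…
step 7: (91444, 8179)  from 1·(76317,6826) + (15127,1353)
step 8: (167761, 15005)  from 1·(91444,8179) + (76317,6826)
step 9: (930249, 83204)  from 5·(167761,15005) + (91444,8179)
fundamental: x₁=930249, y₁=83204  (since 865363202001 − 125·6922905616 = 1)
k=2:  x_2 = 930249·930249+125·83204·83204 = 1730726404001,  y_2 = 930249·83204+83204·930249 = 154800875592

930249 83204
1730726404001 154800875592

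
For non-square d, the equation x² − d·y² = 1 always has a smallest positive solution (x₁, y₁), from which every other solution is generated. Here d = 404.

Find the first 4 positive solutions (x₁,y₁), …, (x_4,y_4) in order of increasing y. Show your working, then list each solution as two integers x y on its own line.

[20; 10,40] for √404; ℓ=2 ⇒ convergent index 1
a_0=20:  p_0=20·1+0=20,  q_0=20·0+1=1
a_1=10:  p_1=10·20+1=201,  q_1=10·1+0=10
→ (201, 10).  Check: 201²=40401, 404·10²=40400, difference 1.
(x_2, y_2) = (201·201 + 404·10·10, 201·10 + 10·201) = (80801, 4020)
(x_3, y_3) = (201·80801 + 404·10·4020, 201·4020 + 10·80801) = (32481801, 1616030)
(x_4, y_4) = (201·32481801 + 404·10·1616030, 201·1616030 + 10·32481801) = (13057603201, 649640040)

201 10
80801 4020
32481801 1616030
13057603201 649640040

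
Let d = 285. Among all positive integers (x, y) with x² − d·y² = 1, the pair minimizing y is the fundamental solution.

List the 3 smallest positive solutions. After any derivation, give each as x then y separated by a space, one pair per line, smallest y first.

2431 144
11819521 700128
57466508671 3404022192

√285 → a₀=16, period (1,7,2,7,1,32); ℓ=6 even so k=5
a_0=16:  p_0=16·1+0=16,  q_0=16·0+1=1
a_1=1:  p_1=1·16+1=17,  q_1=1·1+0=1
…
a_4=7:  p_4=7·287+135=2144,  q_4=7·17+8=127
a_5=1:  p_5=1·2144+287=2431,  q_5=1·127+17=144
fundamental: x₁=2431, y₁=144  (since 5909761 − 285·20736 = 1)
n=2: (2431,144)∘(2431,144) = (2431·2431+285·144·144, 2431·144+144·2431) = (11819521,700128)
n=3: (11819521,700128)∘(2431,144) = (2431·11819521+285·144·700128, 2431·700128+144·11819521) = (57466508671,3404022192)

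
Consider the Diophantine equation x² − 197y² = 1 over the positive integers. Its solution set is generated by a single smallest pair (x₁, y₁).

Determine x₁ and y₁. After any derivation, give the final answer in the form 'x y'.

393 28

d=197: √d = [14; 28] (ℓ=1, odd), read p_1/q_1
a_0=14:  p_0=14·1+0=14,  q_0=14·0+1=1
a_1=28:  p_1=28·14+1=393,  q_1=28·1+0=28
(x₁, y₁) = (393, 28);  393² − 197·28² = 1 ✓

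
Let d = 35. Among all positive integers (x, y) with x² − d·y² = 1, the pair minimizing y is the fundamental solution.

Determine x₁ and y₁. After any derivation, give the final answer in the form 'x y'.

6 1

√35 → a₀=5, period (1,10); ℓ=2 even so k=1
a_0=5:  p_0=5·1+0=5,  q_0=5·0+1=1
a_1=1:  p_1=1·5+1=6,  q_1=1·1+0=1
(x₁, y₁) = (6, 1);  6² − 35·1² = 1 ✓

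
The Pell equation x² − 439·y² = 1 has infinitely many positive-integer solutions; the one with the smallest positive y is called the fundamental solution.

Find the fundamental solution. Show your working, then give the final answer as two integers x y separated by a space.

440 21

√439 = [20; 1,19,1,40, …], period ℓ=4 (even) → k=3
a_0=20:  p_0=20·1+0=20,  q_0=20·0+1=1
…
a_2=19:  p_2=19·21+20=419,  q_2=19·1+1=20
a_3=1:  p_3=1·419+21=440,  q_3=1·20+1=21
(x₁, y₁) = (440, 21);  440² − 439·21² = 1 ✓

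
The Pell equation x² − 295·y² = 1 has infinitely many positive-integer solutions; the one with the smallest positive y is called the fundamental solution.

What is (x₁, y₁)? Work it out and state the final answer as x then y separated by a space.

2024999 117900

d=295: √d = [17; 5,1,2,3,2,6,2,3,2,1,5,34] (ℓ=12, even), read p_11/q_11
k=0  a_k=17  p_k/q_k = 17/1
k=1  a_k=5  p_k/q_k = 86/5
k=2  a_k=1  p_k/q_k = 103/6
k=3  a_k=2  p_k/q_k = 292/17
k=4  a_k=3  p_k/q_k = 979/57
k=5  a_k=2  p_k/q_k = 2250/131
…
k=7  a_k=2  p_k/q_k = 31208/1817
k=8  a_k=3  p_k/q_k = 108103/6294
…
k=10  a_k=1  p_k/q_k = 355517/20699
k=11  a_k=5  p_k/q_k = 2024999/117900
fundamental: x₁=2024999, y₁=117900  (since 4100620950001 − 295·13900410000 = 1)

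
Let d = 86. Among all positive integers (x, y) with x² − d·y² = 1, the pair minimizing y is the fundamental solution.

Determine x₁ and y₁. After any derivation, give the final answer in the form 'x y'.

[9; 3,1,1,1,8,1,1,1,3,18] for √86; ℓ=10 ⇒ convergent index 9
k=0  a_k=9  p_k/q_k = 9/1
…
k=2  a_k=1  p_k/q_k = 37/4
…
k=4  a_k=1  p_k/q_k = 102/11
k=5  a_k=8  p_k/q_k = 881/95
k=6  a_k=1  p_k/q_k = 983/106
k=7  a_k=1  p_k/q_k = 1864/201
k=8  a_k=1  p_k/q_k = 2847/307
k=9  a_k=3  p_k/q_k = 10405/1122
(x₁, y₁) = (10405, 1122);  10405² − 86·1122² = 1 ✓

10405 1122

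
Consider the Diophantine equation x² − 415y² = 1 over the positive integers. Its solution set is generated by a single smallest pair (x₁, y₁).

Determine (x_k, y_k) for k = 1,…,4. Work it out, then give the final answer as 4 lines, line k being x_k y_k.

d=415: √d = [20; 2,1,2,4,6,…,1,2,40] (ℓ=16, even), read p_15/q_15
k=0  a_k=20  p_k/q_k = 20/1
…
k=6  a_k=1  p_k/q_k = 5154/253
…
k=14  a_k=1  p_k/q_k = 6841255/335824
k=15  a_k=2  p_k/q_k = 18412804/903849
→ (18412804, 903849).  Check: 18412804²=339031351142416, 415·903849²=339031351142415, difference 1.
(x_2, y_2) = (18412804·18412804 + 415·903849·903849, 18412804·903849 + 903849·18412804) = (678062702284831, 33284788965192)
(x_3, y_3) = (18412804·678062702284831 + 415·903849·33284788965192, 18412804·33284788965192 + 903849·678062702284831) = (24970071273761872339444, 1225732590794885332887)
(x_4, y_4) = (18412804·24970071273761872339444 + 415·903849·1225732590794885332887, 18412804·1225732590794885332887 + 903849·24970071273761872339444) = (919538056459614718055705397121, 45138347901436822389057205104)

18412804 903849
678062702284831 33284788965192
24970071273761872339444 1225732590794885332887
919538056459614718055705397121 45138347901436822389057205104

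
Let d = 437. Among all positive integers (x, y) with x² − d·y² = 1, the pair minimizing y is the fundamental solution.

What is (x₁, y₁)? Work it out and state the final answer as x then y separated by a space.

d=437: √d = [20; 1,9,2,9,1,40] (ℓ=6, even), read p_5/q_5
k=0  a_k=20  p_k/q_k = 20/1
…
k=2  a_k=9  p_k/q_k = 209/10
…
k=4  a_k=9  p_k/q_k = 4160/199
k=5  a_k=1  p_k/q_k = 4599/220
fundamental: x₁=4599, y₁=220  (since 21150801 − 437·48400 = 1)

4599 220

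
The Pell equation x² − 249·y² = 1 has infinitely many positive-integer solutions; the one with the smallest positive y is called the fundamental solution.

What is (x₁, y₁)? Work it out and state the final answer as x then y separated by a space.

d=249: √d = [15; 1,3,1,1,5,…,3,1,30] (ℓ=16, even), read p_15/q_15
step 0: (15, 1)  from 15·(1,0) + (0,1)
step 1: (16, 1)  from 1·(15,1) + (1,0)
step 2: (63, 4)  from 3·(16,1) + (15,1)
step 3: (79, 5)  from 1·(63,4) + (16,1)
…
step 5: (789, 50)  from 5·(142,9) + (79,5)
step 6: (931, 59)  from 1·(789,50) + (142,9)
…
step 12: (1017351, 64472)  from 1·(866765,54929) + (150586,9543)
step 13: (1884116, 119401)  from 1·(1017351,64472) + (866765,54929)
step 14: (6669699, 422675)  from 3·(1884116,119401) + (1017351,64472)
step 15: (8553815, 542076)  from 1·(6669699,422675) + (1884116,119401)
fundamental: x₁=8553815, y₁=542076  (since 73167751054225 − 249·293846389776 = 1)

8553815 542076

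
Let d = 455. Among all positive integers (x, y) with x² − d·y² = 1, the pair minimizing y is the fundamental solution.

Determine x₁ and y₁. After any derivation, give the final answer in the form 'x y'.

64 3

√455 → a₀=21, period (3,42); ℓ=2 even so k=1
i=0: a=21 ⇒ p=21, q=1
i=1: a=3 ⇒ p=64, q=3
(x₁, y₁) = (64, 3);  64² − 455·3² = 1 ✓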